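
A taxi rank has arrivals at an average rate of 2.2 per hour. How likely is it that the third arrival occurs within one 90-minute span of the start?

Over the interval, μ = 2.2 × 1.5 = 3.3 (a 90-minute span = 1.5 hours).
The third arrival falls in the interval iff at least 3 events occur there: P(S_3 ≤ t) = P(N ≥ 3) = 1 − P(N ≤ 2) ≈ 0.6406.

0.6406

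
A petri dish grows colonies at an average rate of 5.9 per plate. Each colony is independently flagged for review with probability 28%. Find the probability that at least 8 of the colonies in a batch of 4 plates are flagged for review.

0.3431

Thinning: the colonies that are flagged for review themselves form a Poisson process with rate 0.28 × 5.9 = 1.652 per plate.
Over the interval, μ = 1.652 × 4 = 6.608 (a batch of 4 plates = 4 plates).
P(N ≥ 8) = 1 − P(N ≤ 7) ≈ 0.3431.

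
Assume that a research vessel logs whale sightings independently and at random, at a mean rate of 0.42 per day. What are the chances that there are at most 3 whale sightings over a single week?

0.6607

Over the interval, μ = 0.42 × 7 = 2.94 (a week = 7 days).
P(N ≤ 3) = Σ_{j=0}^{3} e^(−μ) μ^j/j! ≈ 0.6607.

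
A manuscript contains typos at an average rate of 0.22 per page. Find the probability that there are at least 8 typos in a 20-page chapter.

Over the interval, μ = 0.22 × 20 = 4.4 (a 20-page chapter = 20 pages).
P(N ≥ 8) = 1 − P(N ≤ 7) = 1 − Σ_{j=0}^{7} e^(−μ) μ^j/j! ≈ 0.0786.

0.0786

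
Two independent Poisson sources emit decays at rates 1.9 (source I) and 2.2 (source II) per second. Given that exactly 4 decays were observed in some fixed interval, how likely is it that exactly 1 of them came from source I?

0.2864

Given the total, each event is independently from source I with probability p = λ_I/(λ_I+λ_II) = 1.9/4.1 ≈ 0.4634.
So K ~ Binomial(4, 1.9/4.1): P(K = 1) = C(4,1) · (1.9/4.1)^1 · (2.2/4.1)^3 ≈ 0.2864.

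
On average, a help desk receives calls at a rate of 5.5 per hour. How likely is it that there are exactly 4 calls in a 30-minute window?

Over the interval, μ = 5.5 × 0.5 = 2.75 (a 30-minute window = 0.5 hours).
P(N = 4) = e^(−μ) μ^4/4! = e^(−2.75) · 2.75^4/24 ≈ 0.1523.

0.1523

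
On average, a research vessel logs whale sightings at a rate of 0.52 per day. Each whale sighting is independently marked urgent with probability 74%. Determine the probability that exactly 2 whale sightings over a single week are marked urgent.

Thinning: the whale sightings that are marked urgent themselves form a Poisson process with rate 0.74 × 0.52 = 0.3848 per day.
Over the interval, μ = 0.3848 × 7 = 2.6936 (a week = 7 days).
P(N = 2) = e^(−2.6936) · 2.6936^2/2! ≈ 0.2454.

0.2454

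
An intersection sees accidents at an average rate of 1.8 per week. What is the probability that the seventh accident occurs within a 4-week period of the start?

0.5796

Over the interval, μ = 1.8 × 4 = 7.2 (a 4-week period = 4 weeks).
The seventh arrival falls in the interval iff at least 7 events occur there: P(S_7 ≤ t) = P(N ≥ 7) = 1 − P(N ≤ 6) ≈ 0.5796.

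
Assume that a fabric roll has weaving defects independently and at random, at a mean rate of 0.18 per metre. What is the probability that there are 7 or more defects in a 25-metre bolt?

0.1689

Over the interval, μ = 0.18 × 25 = 4.5 (a 25-metre bolt = 25 metres).
P(N ≥ 7) = 1 − P(N ≤ 6) = 1 − Σ_{j=0}^{6} e^(−μ) μ^j/j! ≈ 0.1689.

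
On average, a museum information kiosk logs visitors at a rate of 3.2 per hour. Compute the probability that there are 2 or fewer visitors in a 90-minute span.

Over the interval, μ = 3.2 × 1.5 = 4.8 (a 90-minute span = 1.5 hours).
P(N ≤ 2) = Σ_{j=0}^{2} e^(−μ) μ^j/j! ≈ 0.1425.

0.1425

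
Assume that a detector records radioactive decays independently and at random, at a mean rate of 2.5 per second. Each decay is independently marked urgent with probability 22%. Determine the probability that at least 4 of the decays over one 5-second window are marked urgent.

Thinning: the decays that are marked urgent themselves form a Poisson process with rate 0.22 × 2.5 = 0.55 per second.
Over the interval, μ = 0.55 × 5 = 2.75 (a 5-second window = 5 seconds).
P(N ≥ 4) = 1 − P(N ≤ 3) ≈ 0.2970.

0.2970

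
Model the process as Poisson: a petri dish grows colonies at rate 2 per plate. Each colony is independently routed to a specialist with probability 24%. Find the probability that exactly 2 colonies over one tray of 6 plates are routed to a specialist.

0.2328

Thinning: the colonies that are routed to a specialist themselves form a Poisson process with rate 0.24 × 2 = 0.48 per plate.
Over the interval, μ = 0.48 × 6 = 2.88 (a tray of 6 plates = 6 plates).
P(N = 2) = e^(−2.88) · 2.88^2/2! ≈ 0.2328.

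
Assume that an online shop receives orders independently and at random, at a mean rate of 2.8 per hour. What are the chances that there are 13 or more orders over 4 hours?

0.3334

Over the interval, μ = 2.8 × 4 = 11.2 (4 hours).
P(N ≥ 13) = 1 − P(N ≤ 12) = 1 − Σ_{j=0}^{12} e^(−μ) μ^j/j! ≈ 0.3334.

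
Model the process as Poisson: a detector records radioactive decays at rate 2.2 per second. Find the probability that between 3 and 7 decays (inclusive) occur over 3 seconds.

0.6181

Over the interval, μ = 2.2 × 3 = 6.6 (3 seconds).
P(3 ≤ N ≤ 7) = Σ_{j=3}^{7} e^(−6.6) · 6.6^j/j! ≈ 0.6181.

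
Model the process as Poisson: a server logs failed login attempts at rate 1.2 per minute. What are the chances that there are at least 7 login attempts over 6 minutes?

Over the interval, μ = 1.2 × 6 = 7.2 (6 minutes).
P(N ≥ 7) = 1 − P(N ≤ 6) = 1 − Σ_{j=0}^{6} e^(−μ) μ^j/j! ≈ 0.5796.

0.5796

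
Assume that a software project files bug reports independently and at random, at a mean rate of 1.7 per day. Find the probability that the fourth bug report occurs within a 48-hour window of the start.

Over the interval, μ = 1.7 × 2 = 3.4 (a 48-hour window = 2 days).
The fourth arrival falls in the interval iff at least 4 events occur there: P(S_4 ≤ t) = P(N ≥ 4) = 1 − P(N ≤ 3) ≈ 0.4416.

0.4416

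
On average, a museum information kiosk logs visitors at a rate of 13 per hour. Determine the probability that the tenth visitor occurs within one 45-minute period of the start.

Over the interval, μ = 13 × 0.75 = 9.75 (a 45-minute period = 0.75 hours).
The tenth arrival falls in the interval iff at least 10 events occur there: P(S_10 ≤ t) = P(N ≥ 10) = 1 − P(N ≤ 9) ≈ 0.5104.

0.5104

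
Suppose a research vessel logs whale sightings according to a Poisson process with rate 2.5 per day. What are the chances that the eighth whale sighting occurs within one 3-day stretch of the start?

0.4754

Over the interval, μ = 2.5 × 3 = 7.5 (a 3-day stretch = 3 days).
The eighth arrival falls in the interval iff at least 8 events occur there: P(S_8 ≤ t) = P(N ≥ 8) = 1 − P(N ≤ 7) ≈ 0.4754.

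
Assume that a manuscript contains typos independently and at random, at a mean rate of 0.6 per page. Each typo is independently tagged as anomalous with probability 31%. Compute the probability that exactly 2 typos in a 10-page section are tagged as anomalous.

0.2693

Thinning: the typos that are tagged as anomalous themselves form a Poisson process with rate 0.31 × 0.6 = 0.186 per page.
Over the interval, μ = 0.186 × 10 = 1.86 (a 10-page section = 10 pages).
P(N = 2) = e^(−1.86) · 1.86^2/2! ≈ 0.2693.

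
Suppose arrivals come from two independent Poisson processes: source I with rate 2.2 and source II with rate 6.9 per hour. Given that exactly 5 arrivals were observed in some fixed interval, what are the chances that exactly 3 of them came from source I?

0.0812

Given the total, each event is independently from source I with probability p = λ_I/(λ_I+λ_II) = 2.2/9.1 ≈ 0.2418.
So K ~ Binomial(5, 2.2/9.1): P(K = 3) = C(5,3) · (2.2/9.1)^3 · (6.9/9.1)^2 ≈ 0.0812.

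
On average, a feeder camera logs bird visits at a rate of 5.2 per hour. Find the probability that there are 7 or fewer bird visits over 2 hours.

Over the interval, μ = 5.2 × 2 = 10.4 (2 hours).
P(N ≤ 7) = Σ_{j=0}^{7} e^(−μ) μ^j/j! ≈ 0.1863.

0.1863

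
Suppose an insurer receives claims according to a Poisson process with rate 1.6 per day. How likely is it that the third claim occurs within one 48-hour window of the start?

0.6201

Over the interval, μ = 1.6 × 2 = 3.2 (a 48-hour window = 2 days).
The third arrival falls in the interval iff at least 3 events occur there: P(S_3 ≤ t) = P(N ≥ 3) = 1 − P(N ≤ 2) ≈ 0.6201.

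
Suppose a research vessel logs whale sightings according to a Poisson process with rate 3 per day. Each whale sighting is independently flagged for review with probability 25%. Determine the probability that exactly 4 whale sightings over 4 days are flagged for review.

Thinning: the whale sightings that are flagged for review themselves form a Poisson process with rate 0.25 × 3 = 0.75 per day.
Over the interval, μ = 0.75 × 4 = 3 (4 days).
P(N = 4) = e^(−3) · 3^4/4! ≈ 0.1680.

0.1680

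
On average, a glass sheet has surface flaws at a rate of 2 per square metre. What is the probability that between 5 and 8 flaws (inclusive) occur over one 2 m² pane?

0.3498

Over the interval, μ = 2 × 2 = 4 (a 2 m² pane = 2 square metres).
P(5 ≤ N ≤ 8) = Σ_{j=5}^{8} e^(−4) · 4^j/j! ≈ 0.3498.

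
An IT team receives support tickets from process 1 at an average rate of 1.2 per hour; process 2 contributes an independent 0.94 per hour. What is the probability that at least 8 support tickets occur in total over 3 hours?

Independent Poisson processes superpose: combined rate λ = 1.2 + 0.94 = 2.14 per hour.
Over the interval, μ = 2.14 × 3 = 6.42 (3 hours).
P(N ≥ 8) = 1 − P(N ≤ 7) ≈ 0.3156.

0.3156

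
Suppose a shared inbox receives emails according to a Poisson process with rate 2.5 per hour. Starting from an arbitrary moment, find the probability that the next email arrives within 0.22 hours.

0.4231

Inter-arrival times are exponential with rate λ = 2.5 per hour.
P(T ≤ 0.22) = 1 − e^(−λt) = 1 − e^(−2.5 × 0.22) = 1 − e^(−0.55) ≈ 0.4231.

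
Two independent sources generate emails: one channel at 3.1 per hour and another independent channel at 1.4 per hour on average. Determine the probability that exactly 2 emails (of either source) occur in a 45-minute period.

0.1949

Independent Poisson processes superpose: combined rate λ = 3.1 + 1.4 = 4.5 per hour.
Over the interval, μ = 4.5 × 0.75 = 3.375 (a 45-minute period = 0.75 hours).
P(N = 2) = e^(−3.375) · 3.375^2/2! ≈ 0.1949.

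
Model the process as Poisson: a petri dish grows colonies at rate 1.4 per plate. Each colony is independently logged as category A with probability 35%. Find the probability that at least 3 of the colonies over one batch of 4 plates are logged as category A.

Thinning: the colonies that are logged as category A themselves form a Poisson process with rate 0.35 × 1.4 = 0.49 per plate.
Over the interval, μ = 0.49 × 4 = 1.96 (a batch of 4 plates = 4 plates).
P(N ≥ 3) = 1 − P(N ≤ 2) ≈ 0.3125.

0.3125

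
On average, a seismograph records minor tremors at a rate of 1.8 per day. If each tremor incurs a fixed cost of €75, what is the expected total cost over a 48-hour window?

€270

E[N] = 1.8 × 2 = 3.6 (a 48-hour window = 2 days); E[cost] = 3.6 × €75 = €270.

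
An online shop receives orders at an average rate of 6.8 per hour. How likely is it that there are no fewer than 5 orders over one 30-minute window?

Over the interval, μ = 6.8 × 0.5 = 3.4 (a 30-minute window = 0.5 hours).
P(N ≥ 5) = 1 − P(N ≤ 4) = 1 − Σ_{j=0}^{4} e^(−μ) μ^j/j! ≈ 0.2558.

0.2558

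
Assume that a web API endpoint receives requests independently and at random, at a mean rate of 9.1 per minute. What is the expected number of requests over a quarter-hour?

136.5

E[N] = λt = 9.1 × 15 = 136.5 (a quarter-hour = 15 minutes).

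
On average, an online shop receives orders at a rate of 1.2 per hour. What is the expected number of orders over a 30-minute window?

E[N] = λt = 1.2 × 0.5 = 0.6 (a 30-minute window = 0.5 hours).

0.6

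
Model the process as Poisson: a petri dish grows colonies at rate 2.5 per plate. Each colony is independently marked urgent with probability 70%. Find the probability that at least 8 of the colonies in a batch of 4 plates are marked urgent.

Thinning: the colonies that are marked urgent themselves form a Poisson process with rate 0.7 × 2.5 = 1.75 per plate.
Over the interval, μ = 1.75 × 4 = 7 (a batch of 4 plates = 4 plates).
P(N ≥ 8) = 1 − P(N ≤ 7) ≈ 0.4013.

0.4013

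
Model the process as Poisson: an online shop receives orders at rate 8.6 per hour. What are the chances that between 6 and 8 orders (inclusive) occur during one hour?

With mean μ = 8.6 per hour,
P(6 ≤ N ≤ 8) = Σ_{j=6}^{8} e^(−8.6) · 8.6^j/j! ≈ 0.3672.

0.3672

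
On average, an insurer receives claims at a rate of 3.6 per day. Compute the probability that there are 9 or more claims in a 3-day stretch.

Over the interval, μ = 3.6 × 3 = 10.8 (a 3-day stretch = 3 days).
P(N ≥ 9) = 1 − P(N ≤ 8) = 1 − Σ_{j=0}^{8} e^(−μ) μ^j/j! ≈ 0.7498.

0.7498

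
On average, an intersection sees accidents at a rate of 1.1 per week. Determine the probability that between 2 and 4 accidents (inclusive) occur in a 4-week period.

0.4849

Over the interval, μ = 1.1 × 4 = 4.4 (a 4-week period = 4 weeks).
P(2 ≤ N ≤ 4) = Σ_{j=2}^{4} e^(−4.4) · 4.4^j/j! ≈ 0.4849.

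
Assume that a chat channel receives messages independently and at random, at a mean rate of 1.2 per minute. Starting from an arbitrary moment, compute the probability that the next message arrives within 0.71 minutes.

0.5734

Inter-arrival times are exponential with rate λ = 1.2 per minute.
P(T ≤ 0.71) = 1 − e^(−λt) = 1 − e^(−1.2 × 0.71) = 1 − e^(−0.852) ≈ 0.5734.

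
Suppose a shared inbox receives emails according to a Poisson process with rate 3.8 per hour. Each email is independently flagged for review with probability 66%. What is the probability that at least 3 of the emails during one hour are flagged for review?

0.4582

Thinning: the emails that are flagged for review themselves form a Poisson process with rate 0.66 × 3.8 = 2.508 per hour.
So μ = 2.508.
P(N ≥ 3) = 1 − P(N ≤ 2) ≈ 0.4582.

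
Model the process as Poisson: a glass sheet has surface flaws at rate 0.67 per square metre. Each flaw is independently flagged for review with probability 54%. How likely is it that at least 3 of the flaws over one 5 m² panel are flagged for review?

Thinning: the flaws that are flagged for review themselves form a Poisson process with rate 0.54 × 0.67 = 0.3618 per square metre.
Over the interval, μ = 0.3618 × 5 = 1.809 (a 5 m² panel = 5 square metres).
P(N ≥ 3) = 1 − P(N ≤ 2) ≈ 0.2718.

0.2718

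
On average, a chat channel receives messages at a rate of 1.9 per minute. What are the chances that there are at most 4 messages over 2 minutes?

0.6678

Over the interval, μ = 1.9 × 2 = 3.8 (2 minutes).
P(N ≤ 4) = Σ_{j=0}^{4} e^(−μ) μ^j/j! ≈ 0.6678.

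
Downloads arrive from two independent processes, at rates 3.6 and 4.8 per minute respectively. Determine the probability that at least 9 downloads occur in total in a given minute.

0.4631

Independent Poisson processes superpose: combined rate λ = 3.6 + 4.8 = 8.4 per minute.
So μ = 8.4.
P(N ≥ 9) = 1 − P(N ≤ 8) ≈ 0.4631.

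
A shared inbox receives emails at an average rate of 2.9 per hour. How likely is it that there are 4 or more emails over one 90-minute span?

0.6318

Over the interval, μ = 2.9 × 1.5 = 4.35 (a 90-minute span = 1.5 hours).
P(N ≥ 4) = 1 − P(N ≤ 3) = 1 − Σ_{j=0}^{3} e^(−μ) μ^j/j! ≈ 0.6318.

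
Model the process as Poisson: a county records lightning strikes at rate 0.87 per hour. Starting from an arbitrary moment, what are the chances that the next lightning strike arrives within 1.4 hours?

0.7042

Inter-arrival times are exponential with rate λ = 0.87 per hour.
P(T ≤ 1.4) = 1 − e^(−λt) = 1 − e^(−0.87 × 1.4) = 1 − e^(−1.218) ≈ 0.7042.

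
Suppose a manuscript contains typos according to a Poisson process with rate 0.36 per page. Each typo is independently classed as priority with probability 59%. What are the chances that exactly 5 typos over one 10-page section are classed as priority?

Thinning: the typos that are classed as priority themselves form a Poisson process with rate 0.59 × 0.36 = 0.2124 per page.
Over the interval, μ = 0.2124 × 10 = 2.124 (a 10-page section = 10 pages).
P(N = 5) = e^(−2.124) · 2.124^5/5! ≈ 0.0431.

0.0431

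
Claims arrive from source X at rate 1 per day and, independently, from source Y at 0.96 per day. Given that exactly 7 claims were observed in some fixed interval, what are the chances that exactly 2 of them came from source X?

Given the total, each event is independently from source X with probability p = λ_X/(λ_X+λ_Y) = 1/1.96 ≈ 0.5102.
So K ~ Binomial(7, 1/1.96): P(K = 2) = C(7,2) · (1/1.96)^2 · (0.96/1.96)^5 ≈ 0.1541.

0.1541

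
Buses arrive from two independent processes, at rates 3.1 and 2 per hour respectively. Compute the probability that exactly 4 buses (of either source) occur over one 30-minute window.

Independent Poisson processes superpose: combined rate λ = 3.1 + 2 = 5.1 per hour.
Over the interval, μ = 5.1 × 0.5 = 2.55 (a 30-minute window = 0.5 hours).
P(N = 4) = e^(−2.55) · 2.55^4/4! ≈ 0.1376.

0.1376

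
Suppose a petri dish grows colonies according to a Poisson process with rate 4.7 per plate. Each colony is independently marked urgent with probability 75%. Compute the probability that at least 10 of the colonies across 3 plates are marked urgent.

0.6116

Thinning: the colonies that are marked urgent themselves form a Poisson process with rate 0.75 × 4.7 = 3.525 per plate.
Over the interval, μ = 3.525 × 3 = 10.575 (3 plates).
P(N ≥ 10) = 1 − P(N ≤ 9) ≈ 0.6116.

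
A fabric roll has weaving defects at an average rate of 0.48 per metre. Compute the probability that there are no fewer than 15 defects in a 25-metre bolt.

Over the interval, μ = 0.48 × 25 = 12 (a 25-metre bolt = 25 metres).
P(N ≥ 15) = 1 − P(N ≤ 14) = 1 − Σ_{j=0}^{14} e^(−μ) μ^j/j! ≈ 0.2280.

0.2280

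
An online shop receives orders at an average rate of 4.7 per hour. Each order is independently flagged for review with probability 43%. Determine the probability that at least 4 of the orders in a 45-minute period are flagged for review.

0.0676

Thinning: the orders that are flagged for review themselves form a Poisson process with rate 0.43 × 4.7 = 2.021 per hour.
Over the interval, μ = 2.021 × 0.75 = 1.51575 (a 45-minute period = 0.75 hours).
P(N ≥ 4) = 1 − P(N ≤ 3) ≈ 0.0676.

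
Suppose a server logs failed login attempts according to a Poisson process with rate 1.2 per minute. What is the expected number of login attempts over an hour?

72

E[N] = λt = 1.2 × 60 = 72 (an hour = 60 minutes).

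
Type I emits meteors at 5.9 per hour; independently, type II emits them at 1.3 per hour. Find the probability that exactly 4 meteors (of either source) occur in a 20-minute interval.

Independent Poisson processes superpose: combined rate λ = 5.9 + 1.3 = 7.2 per hour.
Over the interval, μ = 7.2 × 1/3 = 2.4 (a 20-minute interval = 1/3 hours).
P(N = 4) = e^(−2.4) · 2.4^4/4! ≈ 0.1254.

0.1254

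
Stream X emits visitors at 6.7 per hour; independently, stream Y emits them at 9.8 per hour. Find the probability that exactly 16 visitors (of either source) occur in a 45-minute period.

Independent Poisson processes superpose: combined rate λ = 6.7 + 9.8 = 16.5 per hour.
Over the interval, μ = 16.5 × 0.75 = 12.375 (a 45-minute period = 0.75 hours).
P(N = 16) = e^(−12.375) · 12.375^16/16! ≈ 0.0611.

0.0611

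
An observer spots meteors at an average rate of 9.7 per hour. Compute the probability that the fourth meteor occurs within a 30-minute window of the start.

0.7133

Over the interval, μ = 9.7 × 0.5 = 4.85 (a 30-minute window = 0.5 hours).
The fourth arrival falls in the interval iff at least 4 events occur there: P(S_4 ≤ t) = P(N ≥ 4) = 1 − P(N ≤ 3) ≈ 0.7133.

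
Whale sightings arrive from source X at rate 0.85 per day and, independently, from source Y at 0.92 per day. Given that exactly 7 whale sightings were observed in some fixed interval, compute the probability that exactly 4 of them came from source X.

Given the total, each event is independently from source X with probability p = λ_X/(λ_X+λ_Y) = 0.85/1.77 ≈ 0.4802.
So K ~ Binomial(7, 0.85/1.77): P(K = 4) = C(7,4) · (0.85/1.77)^4 · (0.92/1.77)^3 ≈ 0.2614.

0.2614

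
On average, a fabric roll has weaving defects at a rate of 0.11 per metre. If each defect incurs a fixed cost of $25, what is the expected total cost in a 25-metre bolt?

$68.75

E[N] = 0.11 × 25 = 2.75 (a 25-metre bolt = 25 metres); E[cost] = 2.75 × $25 = $68.75.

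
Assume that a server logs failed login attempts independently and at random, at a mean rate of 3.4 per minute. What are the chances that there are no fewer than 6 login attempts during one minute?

0.1295

With mean μ = 3.4 per minute,
P(N ≥ 6) = 1 − P(N ≤ 5) = 1 − Σ_{j=0}^{5} e^(−μ) μ^j/j! ≈ 0.1295.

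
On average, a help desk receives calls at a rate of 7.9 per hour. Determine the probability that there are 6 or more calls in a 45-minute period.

Over the interval, μ = 7.9 × 0.75 = 5.925 (a 45-minute period = 0.75 hours).
P(N ≥ 6) = 1 − P(N ≤ 5) = 1 − Σ_{j=0}^{5} e^(−μ) μ^j/j! ≈ 0.5422.

0.5422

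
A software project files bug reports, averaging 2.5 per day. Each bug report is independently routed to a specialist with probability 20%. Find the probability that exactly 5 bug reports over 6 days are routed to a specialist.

Thinning: the bug reports that are routed to a specialist themselves form a Poisson process with rate 0.2 × 2.5 = 0.5 per day.
Over the interval, μ = 0.5 × 6 = 3 (6 days).
P(N = 5) = e^(−3) · 3^5/5! ≈ 0.1008.

0.1008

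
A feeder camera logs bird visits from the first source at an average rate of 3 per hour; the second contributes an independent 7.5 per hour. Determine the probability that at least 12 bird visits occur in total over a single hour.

Independent Poisson processes superpose: combined rate λ = 3 + 7.5 = 10.5 per hour.
So μ = 10.5.
P(N ≥ 12) = 1 − P(N ≤ 11) ≈ 0.3613.

0.3613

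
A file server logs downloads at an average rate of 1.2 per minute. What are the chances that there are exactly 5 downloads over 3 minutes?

Over the interval, μ = 1.2 × 3 = 3.6 (3 minutes).
P(N = 5) = e^(−μ) μ^5/5! = e^(−3.6) · 3.6^5/120 ≈ 0.1377.

0.1377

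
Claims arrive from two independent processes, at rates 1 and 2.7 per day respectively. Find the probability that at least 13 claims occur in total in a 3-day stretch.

0.3223

Independent Poisson processes superpose: combined rate λ = 1 + 2.7 = 3.7 per day.
Over the interval, μ = 3.7 × 3 = 11.1 (a 3-day stretch = 3 days).
P(N ≥ 13) = 1 − P(N ≤ 12) ≈ 0.3223.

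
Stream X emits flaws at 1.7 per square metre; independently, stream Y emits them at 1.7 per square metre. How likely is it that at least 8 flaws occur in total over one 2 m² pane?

0.3715

Independent Poisson processes superpose: combined rate λ = 1.7 + 1.7 = 3.4 per square metre.
Over the interval, μ = 3.4 × 2 = 6.8 (a 2 m² pane = 2 square metres).
P(N ≥ 8) = 1 − P(N ≤ 7) ≈ 0.3715.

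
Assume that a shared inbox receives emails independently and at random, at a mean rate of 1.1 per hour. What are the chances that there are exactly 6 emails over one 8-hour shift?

0.0972

Over the interval, μ = 1.1 × 8 = 8.8 (an 8-hour shift = 8 hours).
P(N = 6) = e^(−μ) μ^6/6! = e^(−8.8) · 8.8^6/720 ≈ 0.0972.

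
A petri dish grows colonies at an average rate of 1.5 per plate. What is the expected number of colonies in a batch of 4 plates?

E[N] = λt = 1.5 × 4 = 6 (a batch of 4 plates = 4 plates).

6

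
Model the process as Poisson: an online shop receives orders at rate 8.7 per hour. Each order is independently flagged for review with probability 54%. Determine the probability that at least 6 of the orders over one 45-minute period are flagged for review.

Thinning: the orders that are flagged for review themselves form a Poisson process with rate 0.54 × 8.7 = 4.698 per hour.
Over the interval, μ = 4.698 × 0.75 = 3.5235 (a 45-minute period = 0.75 hours).
P(N ≥ 6) = 1 − P(N ≤ 5) ≈ 0.1455.

0.1455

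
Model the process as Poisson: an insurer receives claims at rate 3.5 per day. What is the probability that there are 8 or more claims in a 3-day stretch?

Over the interval, μ = 3.5 × 3 = 10.5 (a 3-day stretch = 3 days).
P(N ≥ 8) = 1 − P(N ≤ 7) = 1 − Σ_{j=0}^{7} e^(−μ) μ^j/j! ≈ 0.8215.

0.8215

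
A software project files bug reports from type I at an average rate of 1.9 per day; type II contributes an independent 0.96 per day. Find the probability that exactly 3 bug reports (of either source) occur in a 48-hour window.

Independent Poisson processes superpose: combined rate λ = 1.9 + 0.96 = 2.86 per day.
Over the interval, μ = 2.86 × 2 = 5.72 (a 48-hour window = 2 days).
P(N = 3) = e^(−5.72) · 5.72^3/3! ≈ 0.1023.

0.1023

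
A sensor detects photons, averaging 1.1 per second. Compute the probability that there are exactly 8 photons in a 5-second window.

Over the interval, μ = 1.1 × 5 = 5.5 (a 5-second window = 5 seconds).
P(N = 8) = e^(−μ) μ^8/8! = e^(−5.5) · 5.5^8/40320 ≈ 0.0849.

0.0849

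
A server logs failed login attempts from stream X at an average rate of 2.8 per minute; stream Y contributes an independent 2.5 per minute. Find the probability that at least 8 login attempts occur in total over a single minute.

0.1665

Independent Poisson processes superpose: combined rate λ = 2.8 + 2.5 = 5.3 per minute.
So μ = 5.3.
P(N ≥ 8) = 1 − P(N ≤ 7) ≈ 0.1665.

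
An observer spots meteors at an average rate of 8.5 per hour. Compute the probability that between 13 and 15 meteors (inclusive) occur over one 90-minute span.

Over the interval, μ = 8.5 × 1.5 = 12.75 (a 90-minute span = 1.5 hours).
P(13 ≤ N ≤ 15) = Σ_{j=13}^{15} e^(−12.75) · 12.75^j/j! ≈ 0.2945.

0.2945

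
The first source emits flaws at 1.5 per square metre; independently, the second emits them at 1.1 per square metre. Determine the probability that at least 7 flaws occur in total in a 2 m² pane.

Independent Poisson processes superpose: combined rate λ = 1.5 + 1.1 = 2.6 per square metre.
Over the interval, μ = 2.6 × 2 = 5.2 (a 2 m² pane = 2 square metres).
P(N ≥ 7) = 1 − P(N ≤ 6) ≈ 0.2676.

0.2676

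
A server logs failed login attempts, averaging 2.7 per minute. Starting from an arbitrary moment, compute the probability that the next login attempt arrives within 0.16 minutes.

0.3508

Inter-arrival times are exponential with rate λ = 2.7 per minute.
P(T ≤ 0.16) = 1 − e^(−λt) = 1 − e^(−2.7 × 0.16) = 1 − e^(−0.432) ≈ 0.3508.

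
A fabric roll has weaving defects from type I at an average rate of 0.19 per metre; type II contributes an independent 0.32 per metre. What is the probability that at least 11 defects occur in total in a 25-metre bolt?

Independent Poisson processes superpose: combined rate λ = 0.19 + 0.32 = 0.51 per metre.
Over the interval, μ = 0.51 × 25 = 12.75 (a 25-metre bolt = 25 metres).
P(N ≥ 11) = 1 − P(N ≤ 10) ≈ 0.7262.

0.7262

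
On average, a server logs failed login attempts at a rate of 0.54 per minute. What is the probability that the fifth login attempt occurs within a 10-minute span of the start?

Over the interval, μ = 0.54 × 10 = 5.4 (a 10-minute span = 10 minutes).
The fifth arrival falls in the interval iff at least 5 events occur there: P(S_5 ≤ t) = P(N ≥ 5) = 1 − P(N ≤ 4) ≈ 0.6267.

0.6267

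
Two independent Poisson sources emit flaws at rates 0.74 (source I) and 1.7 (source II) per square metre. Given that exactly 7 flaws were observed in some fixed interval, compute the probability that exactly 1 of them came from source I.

0.2428

Given the total, each event is independently from source I with probability p = λ_I/(λ_I+λ_II) = 0.74/2.44 ≈ 0.3033.
So K ~ Binomial(7, 0.74/2.44): P(K = 1) = C(7,1) · (0.74/2.44)^1 · (1.7/2.44)^6 ≈ 0.2428.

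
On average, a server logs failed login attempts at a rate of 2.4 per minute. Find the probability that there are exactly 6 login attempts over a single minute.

With mean μ = 2.4 per minute,
P(N = 6) = e^(−μ) μ^6/6! = e^(−2.4) · 2.4^6/720 ≈ 0.0241.

0.0241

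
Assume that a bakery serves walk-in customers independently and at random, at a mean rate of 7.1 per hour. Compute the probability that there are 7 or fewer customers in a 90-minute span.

Over the interval, μ = 7.1 × 1.5 = 10.65 (a 90-minute span = 1.5 hours).
P(N ≤ 7) = Σ_{j=0}^{7} e^(−μ) μ^j/j! ≈ 0.1673.

0.1673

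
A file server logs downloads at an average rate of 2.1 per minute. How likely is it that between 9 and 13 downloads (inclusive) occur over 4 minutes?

0.4155

Over the interval, μ = 2.1 × 4 = 8.4 (4 minutes).
P(9 ≤ N ≤ 13) = Σ_{j=9}^{13} e^(−8.4) · 8.4^j/j! ≈ 0.4155.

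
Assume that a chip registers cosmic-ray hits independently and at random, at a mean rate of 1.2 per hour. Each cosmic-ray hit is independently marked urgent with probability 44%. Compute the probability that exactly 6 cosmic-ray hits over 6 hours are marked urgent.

0.0591

Thinning: the cosmic-ray hits that are marked urgent themselves form a Poisson process with rate 0.44 × 1.2 = 0.528 per hour.
Over the interval, μ = 0.528 × 6 = 3.168 (6 hours).
P(N = 6) = e^(−3.168) · 3.168^6/6! ≈ 0.0591.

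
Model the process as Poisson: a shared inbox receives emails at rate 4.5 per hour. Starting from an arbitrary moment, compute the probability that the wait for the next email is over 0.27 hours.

The wait for the next event is exponential with rate λ = 4.5 per hour.
P(T > 0.27) = e^(−λt) = e^(−4.5 × 0.27) = e^(−1.215) ≈ 0.2967.

0.2967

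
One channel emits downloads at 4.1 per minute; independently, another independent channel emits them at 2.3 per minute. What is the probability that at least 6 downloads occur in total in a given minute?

0.6163

Independent Poisson processes superpose: combined rate λ = 4.1 + 2.3 = 6.4 per minute.
So μ = 6.4.
P(N ≥ 6) = 1 − P(N ≤ 5) ≈ 0.6163.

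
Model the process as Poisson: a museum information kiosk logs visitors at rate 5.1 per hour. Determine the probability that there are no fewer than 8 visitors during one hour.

With mean μ = 5.1 per hour,
P(N ≥ 8) = 1 − P(N ≤ 7) = 1 − Σ_{j=0}^{7} e^(−μ) μ^j/j! ≈ 0.1440.

0.1440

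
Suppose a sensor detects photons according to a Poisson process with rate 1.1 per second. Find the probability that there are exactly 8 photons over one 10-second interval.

Over the interval, μ = 1.1 × 10 = 11 (a 10-second interval = 10 seconds).
P(N = 8) = e^(−μ) μ^8/8! = e^(−11) · 11^8/40320 ≈ 0.0888.

0.0888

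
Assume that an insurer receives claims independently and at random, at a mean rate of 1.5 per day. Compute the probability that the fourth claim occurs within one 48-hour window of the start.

Over the interval, μ = 1.5 × 2 = 3 (a 48-hour window = 2 days).
The fourth arrival falls in the interval iff at least 4 events occur there: P(S_4 ≤ t) = P(N ≥ 4) = 1 − P(N ≤ 3) ≈ 0.3528.

0.3528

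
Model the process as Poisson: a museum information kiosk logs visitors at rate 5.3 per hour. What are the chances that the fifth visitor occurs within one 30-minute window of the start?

0.1297

Over the interval, μ = 5.3 × 0.5 = 2.65 (a 30-minute window = 0.5 hours).
The fifth arrival falls in the interval iff at least 5 events occur there: P(S_5 ≤ t) = P(N ≥ 5) = 1 − P(N ≤ 4) ≈ 0.1297.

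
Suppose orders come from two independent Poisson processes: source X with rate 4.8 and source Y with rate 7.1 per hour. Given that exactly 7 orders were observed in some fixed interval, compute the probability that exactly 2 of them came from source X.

Given the total, each event is independently from source X with probability p = λ_X/(λ_X+λ_Y) = 4.8/11.9 ≈ 0.4034.
So K ~ Binomial(7, 4.8/11.9): P(K = 2) = C(7,2) · (4.8/11.9)^2 · (7.1/11.9)^5 ≈ 0.2583.

0.2583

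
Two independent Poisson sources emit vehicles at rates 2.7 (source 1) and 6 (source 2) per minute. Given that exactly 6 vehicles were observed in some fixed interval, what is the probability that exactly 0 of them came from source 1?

Given the total, each event is independently from source 1 with probability p = λ_1/(λ_1+λ_2) = 2.7/8.7 ≈ 0.3103.
So K ~ Binomial(6, 2.7/8.7): P(K = 0) = C(6,0) · (2.7/8.7)^0 · (6/8.7)^6 ≈ 0.1076.

0.1076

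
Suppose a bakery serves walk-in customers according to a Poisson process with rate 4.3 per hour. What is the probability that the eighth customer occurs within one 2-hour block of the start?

Over the interval, μ = 4.3 × 2 = 8.6 (a 2-hour block = 2 hours).
The eighth arrival falls in the interval iff at least 8 events occur there: P(S_8 ≤ t) = P(N ≥ 8) = 1 − P(N ≤ 7) ≈ 0.6272.

0.6272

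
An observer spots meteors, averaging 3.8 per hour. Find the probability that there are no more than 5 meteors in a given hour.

0.8156

With mean μ = 3.8 per hour,
P(N ≤ 5) = Σ_{j=0}^{5} e^(−μ) μ^j/j! ≈ 0.8156.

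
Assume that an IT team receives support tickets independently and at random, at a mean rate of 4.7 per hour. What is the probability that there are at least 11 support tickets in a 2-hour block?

Over the interval, μ = 4.7 × 2 = 9.4 (a 2-hour block = 2 hours).
P(N ≥ 11) = 1 − P(N ≤ 10) = 1 − Σ_{j=0}^{10} e^(−μ) μ^j/j! ≈ 0.3424.

0.3424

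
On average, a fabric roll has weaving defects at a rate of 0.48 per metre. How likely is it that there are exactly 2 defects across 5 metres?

0.2613

Over the interval, μ = 0.48 × 5 = 2.4 (5 metres).
P(N = 2) = e^(−μ) μ^2/2! = e^(−2.4) · 2.4^2/2 ≈ 0.2613.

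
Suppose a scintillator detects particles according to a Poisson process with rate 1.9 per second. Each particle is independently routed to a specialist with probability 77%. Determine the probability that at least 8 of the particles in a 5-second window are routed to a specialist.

Thinning: the particles that are routed to a specialist themselves form a Poisson process with rate 0.77 × 1.9 = 1.463 per second.
Over the interval, μ = 1.463 × 5 = 7.315 (a 5-second window = 5 seconds).
P(N ≥ 8) = 1 − P(N ≤ 7) ≈ 0.4481.

0.4481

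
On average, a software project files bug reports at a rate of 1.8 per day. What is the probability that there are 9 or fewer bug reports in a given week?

Over the interval, μ = 1.8 × 7 = 12.6 (a week = 7 days).
P(N ≤ 9) = Σ_{j=0}^{9} e^(−μ) μ^j/j! ≈ 0.1939.

0.1939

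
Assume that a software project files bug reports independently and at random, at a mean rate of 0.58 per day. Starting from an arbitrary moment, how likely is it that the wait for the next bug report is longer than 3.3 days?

The wait for the next event is exponential with rate λ = 0.58 per day.
P(T > 3.3) = e^(−λt) = e^(−0.58 × 3.3) = e^(−1.914) ≈ 0.1475.

0.1475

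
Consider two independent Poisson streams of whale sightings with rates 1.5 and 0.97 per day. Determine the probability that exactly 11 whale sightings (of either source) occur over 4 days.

0.1123

Independent Poisson processes superpose: combined rate λ = 1.5 + 0.97 = 2.47 per day.
Over the interval, μ = 2.47 × 4 = 9.88 (4 days).
P(N = 11) = e^(−9.88) · 9.88^11/11! ≈ 0.1123.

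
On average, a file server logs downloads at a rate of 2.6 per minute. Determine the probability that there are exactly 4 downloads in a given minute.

With mean μ = 2.6 per minute,
P(N = 4) = e^(−μ) μ^4/4! = e^(−2.6) · 2.6^4/24 ≈ 0.1414.

0.1414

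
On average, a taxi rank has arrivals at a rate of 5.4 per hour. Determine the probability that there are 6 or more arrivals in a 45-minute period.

Over the interval, μ = 5.4 × 0.75 = 4.05 (a 45-minute period = 0.75 hours).
P(N ≥ 6) = 1 − P(N ≤ 5) = 1 − Σ_{j=0}^{5} e^(−μ) μ^j/j! ≈ 0.2227.

0.2227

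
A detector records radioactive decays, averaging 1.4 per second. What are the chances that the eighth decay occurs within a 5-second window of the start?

Over the interval, μ = 1.4 × 5 = 7 (a 5-second window = 5 seconds).
The eighth arrival falls in the interval iff at least 8 events occur there: P(S_8 ≤ t) = P(N ≥ 8) = 1 − P(N ≤ 7) ≈ 0.4013.

0.4013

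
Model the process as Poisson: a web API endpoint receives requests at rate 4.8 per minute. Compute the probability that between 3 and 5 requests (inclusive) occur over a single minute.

0.5085

With mean μ = 4.8 per minute,
P(3 ≤ N ≤ 5) = Σ_{j=3}^{5} e^(−4.8) · 4.8^j/j! ≈ 0.5085.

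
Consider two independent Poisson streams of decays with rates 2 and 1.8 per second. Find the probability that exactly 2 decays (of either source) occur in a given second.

0.1615

Independent Poisson processes superpose: combined rate λ = 2 + 1.8 = 3.8 per second.
So μ = 3.8.
P(N = 2) = e^(−3.8) · 3.8^2/2! ≈ 0.1615.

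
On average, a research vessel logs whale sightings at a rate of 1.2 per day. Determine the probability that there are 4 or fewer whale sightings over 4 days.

0.4763

Over the interval, μ = 1.2 × 4 = 4.8 (4 days).
P(N ≤ 4) = Σ_{j=0}^{4} e^(−μ) μ^j/j! ≈ 0.4763.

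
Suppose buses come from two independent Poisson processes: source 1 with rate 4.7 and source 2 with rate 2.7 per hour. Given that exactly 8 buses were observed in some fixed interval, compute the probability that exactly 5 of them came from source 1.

0.2811

Given the total, each event is independently from source 1 with probability p = λ_1/(λ_1+λ_2) = 4.7/7.4 ≈ 0.6351.
So K ~ Binomial(8, 4.7/7.4): P(K = 5) = C(8,5) · (4.7/7.4)^5 · (2.7/7.4)^3 ≈ 0.2811.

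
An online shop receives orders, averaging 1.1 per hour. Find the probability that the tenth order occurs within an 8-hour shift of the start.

Over the interval, μ = 1.1 × 8 = 8.8 (an 8-hour shift = 8 hours).
The tenth arrival falls in the interval iff at least 10 events occur there: P(S_10 ≤ t) = P(N ≥ 10) = 1 − P(N ≤ 9) ≈ 0.3863.

0.3863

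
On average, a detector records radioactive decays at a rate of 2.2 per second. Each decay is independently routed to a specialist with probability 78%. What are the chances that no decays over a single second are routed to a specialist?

0.1798

Thinning: the decays that are routed to a specialist themselves form a Poisson process with rate 0.78 × 2.2 = 1.716 per second.
So μ = 1.716.
P(N = 0) = e^(−1.716) · 1.716^0/0! ≈ 0.1798.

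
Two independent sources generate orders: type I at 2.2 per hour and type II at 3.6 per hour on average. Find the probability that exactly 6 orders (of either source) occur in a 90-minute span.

Independent Poisson processes superpose: combined rate λ = 2.2 + 3.6 = 5.8 per hour.
Over the interval, μ = 5.8 × 1.5 = 8.7 (a 90-minute span = 1.5 hours).
P(N = 6) = e^(−8.7) · 8.7^6/6! ≈ 0.1003.

0.1003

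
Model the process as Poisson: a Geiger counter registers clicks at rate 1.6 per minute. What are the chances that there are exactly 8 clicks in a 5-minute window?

Over the interval, μ = 1.6 × 5 = 8 (a 5-minute window = 5 minutes).
P(N = 8) = e^(−μ) μ^8/8! = e^(−8) · 8^8/40320 ≈ 0.1396.

0.1396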